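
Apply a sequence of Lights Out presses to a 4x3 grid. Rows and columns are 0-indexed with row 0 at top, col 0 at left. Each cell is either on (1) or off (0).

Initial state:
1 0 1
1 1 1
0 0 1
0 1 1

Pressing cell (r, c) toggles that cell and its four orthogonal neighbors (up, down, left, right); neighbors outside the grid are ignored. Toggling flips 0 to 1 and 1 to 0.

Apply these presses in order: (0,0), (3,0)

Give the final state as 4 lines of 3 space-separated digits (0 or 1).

After press 1 at (0,0):
0 1 1
0 1 1
0 0 1
0 1 1

After press 2 at (3,0):
0 1 1
0 1 1
1 0 1
1 0 1

Answer: 0 1 1
0 1 1
1 0 1
1 0 1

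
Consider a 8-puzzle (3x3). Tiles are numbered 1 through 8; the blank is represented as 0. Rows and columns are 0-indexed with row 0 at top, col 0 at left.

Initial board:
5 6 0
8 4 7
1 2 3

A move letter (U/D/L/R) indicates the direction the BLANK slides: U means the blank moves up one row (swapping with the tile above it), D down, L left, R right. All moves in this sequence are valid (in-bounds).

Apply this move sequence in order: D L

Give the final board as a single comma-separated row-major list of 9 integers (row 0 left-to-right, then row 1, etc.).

After move 1 (D):
5 6 7
8 4 0
1 2 3

After move 2 (L):
5 6 7
8 0 4
1 2 3

Answer: 5, 6, 7, 8, 0, 4, 1, 2, 3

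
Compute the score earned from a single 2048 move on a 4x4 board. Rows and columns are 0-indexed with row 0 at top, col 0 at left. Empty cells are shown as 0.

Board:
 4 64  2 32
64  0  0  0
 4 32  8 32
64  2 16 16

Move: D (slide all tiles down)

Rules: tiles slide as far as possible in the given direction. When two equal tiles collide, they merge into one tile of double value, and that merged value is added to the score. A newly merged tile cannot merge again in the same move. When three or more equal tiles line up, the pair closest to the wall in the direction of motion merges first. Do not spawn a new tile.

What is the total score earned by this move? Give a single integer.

Answer: 64

Derivation:
Slide down:
col 0: [4, 64, 4, 64] -> [4, 64, 4, 64]  score +0 (running 0)
col 1: [64, 0, 32, 2] -> [0, 64, 32, 2]  score +0 (running 0)
col 2: [2, 0, 8, 16] -> [0, 2, 8, 16]  score +0 (running 0)
col 3: [32, 0, 32, 16] -> [0, 0, 64, 16]  score +64 (running 64)
Board after move:
 4  0  0  0
64 64  2  0
 4 32  8 64
64  2 16 16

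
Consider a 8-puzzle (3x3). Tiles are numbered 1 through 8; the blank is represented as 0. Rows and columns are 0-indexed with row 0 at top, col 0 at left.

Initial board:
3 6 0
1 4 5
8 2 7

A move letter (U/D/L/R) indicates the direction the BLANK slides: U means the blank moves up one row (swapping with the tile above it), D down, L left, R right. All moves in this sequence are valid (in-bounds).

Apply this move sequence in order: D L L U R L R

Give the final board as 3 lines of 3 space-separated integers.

After move 1 (D):
3 6 5
1 4 0
8 2 7

After move 2 (L):
3 6 5
1 0 4
8 2 7

After move 3 (L):
3 6 5
0 1 4
8 2 7

After move 4 (U):
0 6 5
3 1 4
8 2 7

After move 5 (R):
6 0 5
3 1 4
8 2 7

After move 6 (L):
0 6 5
3 1 4
8 2 7

After move 7 (R):
6 0 5
3 1 4
8 2 7

Answer: 6 0 5
3 1 4
8 2 7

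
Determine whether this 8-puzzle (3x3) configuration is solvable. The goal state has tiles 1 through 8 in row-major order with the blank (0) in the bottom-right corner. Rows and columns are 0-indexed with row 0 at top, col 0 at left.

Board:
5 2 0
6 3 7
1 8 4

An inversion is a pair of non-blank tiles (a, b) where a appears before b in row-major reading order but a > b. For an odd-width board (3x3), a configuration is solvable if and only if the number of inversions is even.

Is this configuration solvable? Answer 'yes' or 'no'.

Answer: yes

Derivation:
Inversions (pairs i<j in row-major order where tile[i] > tile[j] > 0): 12
12 is even, so the puzzle is solvable.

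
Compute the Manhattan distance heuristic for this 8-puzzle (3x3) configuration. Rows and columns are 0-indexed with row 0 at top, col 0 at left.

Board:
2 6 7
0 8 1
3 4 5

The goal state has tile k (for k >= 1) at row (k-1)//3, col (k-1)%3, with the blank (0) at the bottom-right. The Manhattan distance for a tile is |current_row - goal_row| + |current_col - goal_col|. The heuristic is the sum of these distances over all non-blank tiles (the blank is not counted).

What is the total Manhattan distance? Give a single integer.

Answer: 19

Derivation:
Tile 2: (0,0)->(0,1) = 1
Tile 6: (0,1)->(1,2) = 2
Tile 7: (0,2)->(2,0) = 4
Tile 8: (1,1)->(2,1) = 1
Tile 1: (1,2)->(0,0) = 3
Tile 3: (2,0)->(0,2) = 4
Tile 4: (2,1)->(1,0) = 2
Tile 5: (2,2)->(1,1) = 2
Sum: 1 + 2 + 4 + 1 + 3 + 4 + 2 + 2 = 19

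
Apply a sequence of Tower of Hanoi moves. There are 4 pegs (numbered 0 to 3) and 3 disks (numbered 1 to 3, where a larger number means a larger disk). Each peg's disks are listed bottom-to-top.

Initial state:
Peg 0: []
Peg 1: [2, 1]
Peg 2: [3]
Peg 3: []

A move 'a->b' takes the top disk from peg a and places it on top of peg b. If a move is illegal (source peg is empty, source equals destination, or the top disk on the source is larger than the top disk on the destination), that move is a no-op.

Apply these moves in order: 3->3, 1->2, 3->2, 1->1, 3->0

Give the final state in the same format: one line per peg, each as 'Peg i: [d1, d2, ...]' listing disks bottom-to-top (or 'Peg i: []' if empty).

After move 1 (3->3):
Peg 0: []
Peg 1: [2, 1]
Peg 2: [3]
Peg 3: []

After move 2 (1->2):
Peg 0: []
Peg 1: [2]
Peg 2: [3, 1]
Peg 3: []

After move 3 (3->2):
Peg 0: []
Peg 1: [2]
Peg 2: [3, 1]
Peg 3: []

After move 4 (1->1):
Peg 0: []
Peg 1: [2]
Peg 2: [3, 1]
Peg 3: []

After move 5 (3->0):
Peg 0: []
Peg 1: [2]
Peg 2: [3, 1]
Peg 3: []

Answer: Peg 0: []
Peg 1: [2]
Peg 2: [3, 1]
Peg 3: []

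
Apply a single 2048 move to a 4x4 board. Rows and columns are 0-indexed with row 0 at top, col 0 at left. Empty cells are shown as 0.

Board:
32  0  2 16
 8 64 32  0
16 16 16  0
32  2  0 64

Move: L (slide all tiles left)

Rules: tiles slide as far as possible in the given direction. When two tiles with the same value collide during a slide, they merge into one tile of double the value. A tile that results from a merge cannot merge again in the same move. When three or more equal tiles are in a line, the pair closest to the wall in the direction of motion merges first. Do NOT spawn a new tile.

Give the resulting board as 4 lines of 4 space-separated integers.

Slide left:
row 0: [32, 0, 2, 16] -> [32, 2, 16, 0]
row 1: [8, 64, 32, 0] -> [8, 64, 32, 0]
row 2: [16, 16, 16, 0] -> [32, 16, 0, 0]
row 3: [32, 2, 0, 64] -> [32, 2, 64, 0]

Answer: 32  2 16  0
 8 64 32  0
32 16  0  0
32  2 64  0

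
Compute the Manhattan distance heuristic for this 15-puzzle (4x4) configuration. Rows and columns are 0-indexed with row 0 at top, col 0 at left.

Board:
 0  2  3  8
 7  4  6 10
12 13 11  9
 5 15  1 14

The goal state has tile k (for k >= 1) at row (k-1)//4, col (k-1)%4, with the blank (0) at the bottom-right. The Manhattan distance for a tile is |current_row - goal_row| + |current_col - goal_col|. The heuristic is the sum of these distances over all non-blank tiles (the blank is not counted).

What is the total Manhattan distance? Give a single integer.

Answer: 28

Derivation:
Tile 2: (0,1)->(0,1) = 0
Tile 3: (0,2)->(0,2) = 0
Tile 8: (0,3)->(1,3) = 1
Tile 7: (1,0)->(1,2) = 2
Tile 4: (1,1)->(0,3) = 3
Tile 6: (1,2)->(1,1) = 1
Tile 10: (1,3)->(2,1) = 3
Tile 12: (2,0)->(2,3) = 3
Tile 13: (2,1)->(3,0) = 2
Tile 11: (2,2)->(2,2) = 0
Tile 9: (2,3)->(2,0) = 3
Tile 5: (3,0)->(1,0) = 2
Tile 15: (3,1)->(3,2) = 1
Tile 1: (3,2)->(0,0) = 5
Tile 14: (3,3)->(3,1) = 2
Sum: 0 + 0 + 1 + 2 + 3 + 1 + 3 + 3 + 2 + 0 + 3 + 2 + 1 + 5 + 2 = 28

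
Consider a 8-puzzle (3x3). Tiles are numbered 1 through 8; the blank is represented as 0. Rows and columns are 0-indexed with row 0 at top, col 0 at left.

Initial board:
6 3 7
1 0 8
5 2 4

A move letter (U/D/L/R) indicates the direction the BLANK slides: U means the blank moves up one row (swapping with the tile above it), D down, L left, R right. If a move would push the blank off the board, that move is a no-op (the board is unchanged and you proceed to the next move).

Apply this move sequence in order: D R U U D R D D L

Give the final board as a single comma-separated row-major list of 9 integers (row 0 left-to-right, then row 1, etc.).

After move 1 (D):
6 3 7
1 2 8
5 0 4

After move 2 (R):
6 3 7
1 2 8
5 4 0

After move 3 (U):
6 3 7
1 2 0
5 4 8

After move 4 (U):
6 3 0
1 2 7
5 4 8

After move 5 (D):
6 3 7
1 2 0
5 4 8

After move 6 (R):
6 3 7
1 2 0
5 4 8

After move 7 (D):
6 3 7
1 2 8
5 4 0

After move 8 (D):
6 3 7
1 2 8
5 4 0

After move 9 (L):
6 3 7
1 2 8
5 0 4

Answer: 6, 3, 7, 1, 2, 8, 5, 0, 4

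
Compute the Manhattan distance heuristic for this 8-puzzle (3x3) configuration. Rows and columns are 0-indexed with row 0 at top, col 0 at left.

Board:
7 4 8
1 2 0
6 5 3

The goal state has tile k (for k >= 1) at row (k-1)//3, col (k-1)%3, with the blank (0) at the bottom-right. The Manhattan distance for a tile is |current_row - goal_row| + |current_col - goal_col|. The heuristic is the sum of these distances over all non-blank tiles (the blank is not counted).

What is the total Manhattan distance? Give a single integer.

Answer: 15

Derivation:
Tile 7: (0,0)->(2,0) = 2
Tile 4: (0,1)->(1,0) = 2
Tile 8: (0,2)->(2,1) = 3
Tile 1: (1,0)->(0,0) = 1
Tile 2: (1,1)->(0,1) = 1
Tile 6: (2,0)->(1,2) = 3
Tile 5: (2,1)->(1,1) = 1
Tile 3: (2,2)->(0,2) = 2
Sum: 2 + 2 + 3 + 1 + 1 + 3 + 1 + 2 = 15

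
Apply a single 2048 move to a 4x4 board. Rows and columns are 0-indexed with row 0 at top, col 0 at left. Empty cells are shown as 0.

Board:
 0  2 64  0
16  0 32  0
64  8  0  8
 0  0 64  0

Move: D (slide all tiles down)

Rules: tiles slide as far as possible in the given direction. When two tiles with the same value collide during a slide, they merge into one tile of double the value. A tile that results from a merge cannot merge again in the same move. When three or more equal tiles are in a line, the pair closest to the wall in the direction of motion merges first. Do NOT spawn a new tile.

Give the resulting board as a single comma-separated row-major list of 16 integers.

Answer: 0, 0, 0, 0, 0, 0, 64, 0, 16, 2, 32, 0, 64, 8, 64, 8

Derivation:
Slide down:
col 0: [0, 16, 64, 0] -> [0, 0, 16, 64]
col 1: [2, 0, 8, 0] -> [0, 0, 2, 8]
col 2: [64, 32, 0, 64] -> [0, 64, 32, 64]
col 3: [0, 0, 8, 0] -> [0, 0, 0, 8]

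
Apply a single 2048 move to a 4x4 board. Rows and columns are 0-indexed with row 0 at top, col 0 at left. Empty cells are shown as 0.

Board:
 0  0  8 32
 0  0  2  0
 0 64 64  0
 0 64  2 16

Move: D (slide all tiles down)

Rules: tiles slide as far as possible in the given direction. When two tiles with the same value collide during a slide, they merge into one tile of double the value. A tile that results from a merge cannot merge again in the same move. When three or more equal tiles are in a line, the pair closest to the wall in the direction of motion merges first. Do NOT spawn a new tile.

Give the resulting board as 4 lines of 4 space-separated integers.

Slide down:
col 0: [0, 0, 0, 0] -> [0, 0, 0, 0]
col 1: [0, 0, 64, 64] -> [0, 0, 0, 128]
col 2: [8, 2, 64, 2] -> [8, 2, 64, 2]
col 3: [32, 0, 0, 16] -> [0, 0, 32, 16]

Answer:   0   0   8   0
  0   0   2   0
  0   0  64  32
  0 128   2  16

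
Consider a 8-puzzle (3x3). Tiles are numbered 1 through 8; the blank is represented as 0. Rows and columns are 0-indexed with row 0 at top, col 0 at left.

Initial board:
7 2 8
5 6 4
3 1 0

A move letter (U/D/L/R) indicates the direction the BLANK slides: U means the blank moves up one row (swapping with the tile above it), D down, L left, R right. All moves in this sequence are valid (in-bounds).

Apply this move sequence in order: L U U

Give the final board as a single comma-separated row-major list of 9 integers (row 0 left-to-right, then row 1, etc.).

Answer: 7, 0, 8, 5, 2, 4, 3, 6, 1

Derivation:
After move 1 (L):
7 2 8
5 6 4
3 0 1

After move 2 (U):
7 2 8
5 0 4
3 6 1

After move 3 (U):
7 0 8
5 2 4
3 6 1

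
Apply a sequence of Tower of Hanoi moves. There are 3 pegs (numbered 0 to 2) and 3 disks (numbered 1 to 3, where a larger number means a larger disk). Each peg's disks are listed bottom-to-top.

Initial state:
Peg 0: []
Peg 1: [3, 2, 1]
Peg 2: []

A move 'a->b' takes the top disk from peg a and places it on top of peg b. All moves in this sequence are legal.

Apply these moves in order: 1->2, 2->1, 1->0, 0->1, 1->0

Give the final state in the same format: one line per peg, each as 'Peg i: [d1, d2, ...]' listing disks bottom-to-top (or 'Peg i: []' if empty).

After move 1 (1->2):
Peg 0: []
Peg 1: [3, 2]
Peg 2: [1]

After move 2 (2->1):
Peg 0: []
Peg 1: [3, 2, 1]
Peg 2: []

After move 3 (1->0):
Peg 0: [1]
Peg 1: [3, 2]
Peg 2: []

After move 4 (0->1):
Peg 0: []
Peg 1: [3, 2, 1]
Peg 2: []

After move 5 (1->0):
Peg 0: [1]
Peg 1: [3, 2]
Peg 2: []

Answer: Peg 0: [1]
Peg 1: [3, 2]
Peg 2: []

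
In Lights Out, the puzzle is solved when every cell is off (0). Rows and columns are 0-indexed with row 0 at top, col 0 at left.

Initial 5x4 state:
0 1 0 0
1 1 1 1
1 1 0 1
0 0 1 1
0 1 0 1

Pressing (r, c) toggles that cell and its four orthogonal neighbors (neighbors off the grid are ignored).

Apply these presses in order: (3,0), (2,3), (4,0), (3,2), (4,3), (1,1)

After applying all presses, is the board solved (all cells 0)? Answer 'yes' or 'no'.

Answer: yes

Derivation:
After press 1 at (3,0):
0 1 0 0
1 1 1 1
0 1 0 1
1 1 1 1
1 1 0 1

After press 2 at (2,3):
0 1 0 0
1 1 1 0
0 1 1 0
1 1 1 0
1 1 0 1

After press 3 at (4,0):
0 1 0 0
1 1 1 0
0 1 1 0
0 1 1 0
0 0 0 1

After press 4 at (3,2):
0 1 0 0
1 1 1 0
0 1 0 0
0 0 0 1
0 0 1 1

After press 5 at (4,3):
0 1 0 0
1 1 1 0
0 1 0 0
0 0 0 0
0 0 0 0

After press 6 at (1,1):
0 0 0 0
0 0 0 0
0 0 0 0
0 0 0 0
0 0 0 0

Lights still on: 0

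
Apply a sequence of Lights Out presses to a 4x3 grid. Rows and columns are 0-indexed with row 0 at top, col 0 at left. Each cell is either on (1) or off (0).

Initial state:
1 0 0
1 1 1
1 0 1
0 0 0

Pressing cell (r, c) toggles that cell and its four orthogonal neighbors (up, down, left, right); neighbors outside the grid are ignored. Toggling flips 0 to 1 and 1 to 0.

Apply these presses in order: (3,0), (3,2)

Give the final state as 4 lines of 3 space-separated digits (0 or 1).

After press 1 at (3,0):
1 0 0
1 1 1
0 0 1
1 1 0

After press 2 at (3,2):
1 0 0
1 1 1
0 0 0
1 0 1

Answer: 1 0 0
1 1 1
0 0 0
1 0 1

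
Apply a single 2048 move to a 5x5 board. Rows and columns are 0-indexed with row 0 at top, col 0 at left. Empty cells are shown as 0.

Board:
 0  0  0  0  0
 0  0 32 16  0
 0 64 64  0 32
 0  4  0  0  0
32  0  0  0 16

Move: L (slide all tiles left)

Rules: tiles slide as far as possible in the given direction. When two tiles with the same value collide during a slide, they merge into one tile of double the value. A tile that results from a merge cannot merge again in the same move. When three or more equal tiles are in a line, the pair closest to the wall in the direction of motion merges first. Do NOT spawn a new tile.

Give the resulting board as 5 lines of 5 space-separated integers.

Slide left:
row 0: [0, 0, 0, 0, 0] -> [0, 0, 0, 0, 0]
row 1: [0, 0, 32, 16, 0] -> [32, 16, 0, 0, 0]
row 2: [0, 64, 64, 0, 32] -> [128, 32, 0, 0, 0]
row 3: [0, 4, 0, 0, 0] -> [4, 0, 0, 0, 0]
row 4: [32, 0, 0, 0, 16] -> [32, 16, 0, 0, 0]

Answer:   0   0   0   0   0
 32  16   0   0   0
128  32   0   0   0
  4   0   0   0   0
 32  16   0   0   0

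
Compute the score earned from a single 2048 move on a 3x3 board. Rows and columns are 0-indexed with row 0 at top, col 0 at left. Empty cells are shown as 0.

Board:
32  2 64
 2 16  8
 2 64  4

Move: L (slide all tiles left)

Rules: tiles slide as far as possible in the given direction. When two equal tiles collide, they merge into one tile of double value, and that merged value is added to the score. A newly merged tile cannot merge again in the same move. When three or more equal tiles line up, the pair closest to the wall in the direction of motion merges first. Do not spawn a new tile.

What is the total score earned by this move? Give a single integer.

Slide left:
row 0: [32, 2, 64] -> [32, 2, 64]  score +0 (running 0)
row 1: [2, 16, 8] -> [2, 16, 8]  score +0 (running 0)
row 2: [2, 64, 4] -> [2, 64, 4]  score +0 (running 0)
Board after move:
32  2 64
 2 16  8
 2 64  4

Answer: 0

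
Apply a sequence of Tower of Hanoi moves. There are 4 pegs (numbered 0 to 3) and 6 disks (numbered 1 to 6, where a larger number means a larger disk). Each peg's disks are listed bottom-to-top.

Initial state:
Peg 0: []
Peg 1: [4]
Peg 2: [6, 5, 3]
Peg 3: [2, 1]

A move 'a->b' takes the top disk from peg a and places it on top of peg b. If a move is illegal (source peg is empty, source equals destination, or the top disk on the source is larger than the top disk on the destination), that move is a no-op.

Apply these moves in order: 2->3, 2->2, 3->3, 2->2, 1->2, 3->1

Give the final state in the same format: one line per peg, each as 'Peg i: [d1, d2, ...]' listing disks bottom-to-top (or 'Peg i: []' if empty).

Answer: Peg 0: []
Peg 1: [4, 1]
Peg 2: [6, 5, 3]
Peg 3: [2]

Derivation:
After move 1 (2->3):
Peg 0: []
Peg 1: [4]
Peg 2: [6, 5, 3]
Peg 3: [2, 1]

After move 2 (2->2):
Peg 0: []
Peg 1: [4]
Peg 2: [6, 5, 3]
Peg 3: [2, 1]

After move 3 (3->3):
Peg 0: []
Peg 1: [4]
Peg 2: [6, 5, 3]
Peg 3: [2, 1]

After move 4 (2->2):
Peg 0: []
Peg 1: [4]
Peg 2: [6, 5, 3]
Peg 3: [2, 1]

After move 5 (1->2):
Peg 0: []
Peg 1: [4]
Peg 2: [6, 5, 3]
Peg 3: [2, 1]

After move 6 (3->1):
Peg 0: []
Peg 1: [4, 1]
Peg 2: [6, 5, 3]
Peg 3: [2]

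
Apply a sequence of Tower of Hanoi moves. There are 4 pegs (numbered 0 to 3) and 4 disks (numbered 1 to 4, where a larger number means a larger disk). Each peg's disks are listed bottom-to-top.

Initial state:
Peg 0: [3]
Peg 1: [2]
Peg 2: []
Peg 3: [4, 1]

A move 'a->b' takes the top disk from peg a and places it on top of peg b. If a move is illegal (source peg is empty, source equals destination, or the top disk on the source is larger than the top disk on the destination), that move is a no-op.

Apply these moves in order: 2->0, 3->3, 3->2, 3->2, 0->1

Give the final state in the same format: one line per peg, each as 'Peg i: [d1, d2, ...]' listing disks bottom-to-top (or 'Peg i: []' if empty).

After move 1 (2->0):
Peg 0: [3]
Peg 1: [2]
Peg 2: []
Peg 3: [4, 1]

After move 2 (3->3):
Peg 0: [3]
Peg 1: [2]
Peg 2: []
Peg 3: [4, 1]

After move 3 (3->2):
Peg 0: [3]
Peg 1: [2]
Peg 2: [1]
Peg 3: [4]

After move 4 (3->2):
Peg 0: [3]
Peg 1: [2]
Peg 2: [1]
Peg 3: [4]

After move 5 (0->1):
Peg 0: [3]
Peg 1: [2]
Peg 2: [1]
Peg 3: [4]

Answer: Peg 0: [3]
Peg 1: [2]
Peg 2: [1]
Peg 3: [4]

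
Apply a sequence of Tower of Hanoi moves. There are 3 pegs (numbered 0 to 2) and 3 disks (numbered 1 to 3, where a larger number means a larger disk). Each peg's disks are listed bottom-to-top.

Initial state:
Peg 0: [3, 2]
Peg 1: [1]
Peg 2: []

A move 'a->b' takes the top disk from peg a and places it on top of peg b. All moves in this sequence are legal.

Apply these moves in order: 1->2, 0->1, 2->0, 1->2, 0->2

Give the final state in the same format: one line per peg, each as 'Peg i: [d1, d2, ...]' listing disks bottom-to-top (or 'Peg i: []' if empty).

Answer: Peg 0: [3]
Peg 1: []
Peg 2: [2, 1]

Derivation:
After move 1 (1->2):
Peg 0: [3, 2]
Peg 1: []
Peg 2: [1]

After move 2 (0->1):
Peg 0: [3]
Peg 1: [2]
Peg 2: [1]

After move 3 (2->0):
Peg 0: [3, 1]
Peg 1: [2]
Peg 2: []

After move 4 (1->2):
Peg 0: [3, 1]
Peg 1: []
Peg 2: [2]

After move 5 (0->2):
Peg 0: [3]
Peg 1: []
Peg 2: [2, 1]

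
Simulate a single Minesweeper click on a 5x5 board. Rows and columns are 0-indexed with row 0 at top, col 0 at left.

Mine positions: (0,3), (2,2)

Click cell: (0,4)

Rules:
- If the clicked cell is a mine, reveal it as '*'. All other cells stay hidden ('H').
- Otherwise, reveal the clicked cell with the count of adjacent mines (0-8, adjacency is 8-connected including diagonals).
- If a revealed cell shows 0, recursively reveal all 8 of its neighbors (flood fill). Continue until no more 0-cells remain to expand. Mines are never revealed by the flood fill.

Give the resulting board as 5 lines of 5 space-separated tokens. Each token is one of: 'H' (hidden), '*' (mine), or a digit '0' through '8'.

H H H H 1
H H H H H
H H H H H
H H H H H
H H H H H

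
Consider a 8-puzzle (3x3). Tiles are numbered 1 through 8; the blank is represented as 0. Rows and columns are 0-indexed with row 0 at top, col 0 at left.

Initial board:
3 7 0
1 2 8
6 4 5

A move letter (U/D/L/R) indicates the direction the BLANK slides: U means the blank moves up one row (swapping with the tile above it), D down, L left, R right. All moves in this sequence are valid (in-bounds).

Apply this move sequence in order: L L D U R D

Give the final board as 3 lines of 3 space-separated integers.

After move 1 (L):
3 0 7
1 2 8
6 4 5

After move 2 (L):
0 3 7
1 2 8
6 4 5

After move 3 (D):
1 3 7
0 2 8
6 4 5

After move 4 (U):
0 3 7
1 2 8
6 4 5

After move 5 (R):
3 0 7
1 2 8
6 4 5

After move 6 (D):
3 2 7
1 0 8
6 4 5

Answer: 3 2 7
1 0 8
6 4 5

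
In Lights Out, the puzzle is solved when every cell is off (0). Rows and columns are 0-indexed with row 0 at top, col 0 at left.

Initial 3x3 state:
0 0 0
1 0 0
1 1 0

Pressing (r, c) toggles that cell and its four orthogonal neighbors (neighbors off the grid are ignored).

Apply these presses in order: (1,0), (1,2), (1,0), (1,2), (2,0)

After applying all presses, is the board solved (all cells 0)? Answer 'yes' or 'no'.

After press 1 at (1,0):
1 0 0
0 1 0
0 1 0

After press 2 at (1,2):
1 0 1
0 0 1
0 1 1

After press 3 at (1,0):
0 0 1
1 1 1
1 1 1

After press 4 at (1,2):
0 0 0
1 0 0
1 1 0

After press 5 at (2,0):
0 0 0
0 0 0
0 0 0

Lights still on: 0

Answer: yes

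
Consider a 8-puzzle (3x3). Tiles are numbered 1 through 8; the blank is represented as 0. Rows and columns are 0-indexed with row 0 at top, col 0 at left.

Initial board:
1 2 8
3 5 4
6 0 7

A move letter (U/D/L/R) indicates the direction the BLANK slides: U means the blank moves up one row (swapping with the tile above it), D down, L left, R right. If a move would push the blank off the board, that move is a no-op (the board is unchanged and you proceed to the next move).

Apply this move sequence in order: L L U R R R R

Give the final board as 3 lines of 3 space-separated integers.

After move 1 (L):
1 2 8
3 5 4
0 6 7

After move 2 (L):
1 2 8
3 5 4
0 6 7

After move 3 (U):
1 2 8
0 5 4
3 6 7

After move 4 (R):
1 2 8
5 0 4
3 6 7

After move 5 (R):
1 2 8
5 4 0
3 6 7

After move 6 (R):
1 2 8
5 4 0
3 6 7

After move 7 (R):
1 2 8
5 4 0
3 6 7

Answer: 1 2 8
5 4 0
3 6 7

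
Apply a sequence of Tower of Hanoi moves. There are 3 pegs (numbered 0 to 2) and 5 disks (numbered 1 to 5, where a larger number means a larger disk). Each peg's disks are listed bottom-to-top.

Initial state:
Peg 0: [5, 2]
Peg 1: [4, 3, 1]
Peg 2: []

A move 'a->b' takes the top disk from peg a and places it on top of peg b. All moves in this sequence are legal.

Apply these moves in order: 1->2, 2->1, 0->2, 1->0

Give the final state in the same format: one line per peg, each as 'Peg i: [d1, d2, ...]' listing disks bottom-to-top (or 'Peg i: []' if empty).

Answer: Peg 0: [5, 1]
Peg 1: [4, 3]
Peg 2: [2]

Derivation:
After move 1 (1->2):
Peg 0: [5, 2]
Peg 1: [4, 3]
Peg 2: [1]

After move 2 (2->1):
Peg 0: [5, 2]
Peg 1: [4, 3, 1]
Peg 2: []

After move 3 (0->2):
Peg 0: [5]
Peg 1: [4, 3, 1]
Peg 2: [2]

After move 4 (1->0):
Peg 0: [5, 1]
Peg 1: [4, 3]
Peg 2: [2]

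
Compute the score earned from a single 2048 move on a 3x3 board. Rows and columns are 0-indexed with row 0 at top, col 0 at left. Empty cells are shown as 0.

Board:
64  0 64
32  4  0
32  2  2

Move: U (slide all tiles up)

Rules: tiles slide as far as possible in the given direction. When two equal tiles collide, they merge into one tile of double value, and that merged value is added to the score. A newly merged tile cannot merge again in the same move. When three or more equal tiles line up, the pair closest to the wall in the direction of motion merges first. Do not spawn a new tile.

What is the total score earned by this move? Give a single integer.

Answer: 64

Derivation:
Slide up:
col 0: [64, 32, 32] -> [64, 64, 0]  score +64 (running 64)
col 1: [0, 4, 2] -> [4, 2, 0]  score +0 (running 64)
col 2: [64, 0, 2] -> [64, 2, 0]  score +0 (running 64)
Board after move:
64  4 64
64  2  2
 0  0  0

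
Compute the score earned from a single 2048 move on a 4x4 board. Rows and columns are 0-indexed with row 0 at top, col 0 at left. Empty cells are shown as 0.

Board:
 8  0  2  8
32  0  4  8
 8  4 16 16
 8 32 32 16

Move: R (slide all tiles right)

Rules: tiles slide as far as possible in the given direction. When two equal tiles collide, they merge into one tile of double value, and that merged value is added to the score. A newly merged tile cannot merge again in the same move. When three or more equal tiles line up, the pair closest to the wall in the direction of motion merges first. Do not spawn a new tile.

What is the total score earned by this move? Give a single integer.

Answer: 96

Derivation:
Slide right:
row 0: [8, 0, 2, 8] -> [0, 8, 2, 8]  score +0 (running 0)
row 1: [32, 0, 4, 8] -> [0, 32, 4, 8]  score +0 (running 0)
row 2: [8, 4, 16, 16] -> [0, 8, 4, 32]  score +32 (running 32)
row 3: [8, 32, 32, 16] -> [0, 8, 64, 16]  score +64 (running 96)
Board after move:
 0  8  2  8
 0 32  4  8
 0  8  4 32
 0  8 64 16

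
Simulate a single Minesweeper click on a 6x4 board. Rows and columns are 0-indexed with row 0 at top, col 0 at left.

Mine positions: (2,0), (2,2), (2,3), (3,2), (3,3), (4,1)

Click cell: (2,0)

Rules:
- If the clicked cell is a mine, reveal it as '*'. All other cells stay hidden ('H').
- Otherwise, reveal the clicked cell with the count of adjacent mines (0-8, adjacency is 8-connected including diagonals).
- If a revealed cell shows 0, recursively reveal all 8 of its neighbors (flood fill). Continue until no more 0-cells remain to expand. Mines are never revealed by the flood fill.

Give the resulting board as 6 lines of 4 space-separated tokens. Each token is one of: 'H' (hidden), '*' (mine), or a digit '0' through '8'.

H H H H
H H H H
* H H H
H H H H
H H H H
H H H H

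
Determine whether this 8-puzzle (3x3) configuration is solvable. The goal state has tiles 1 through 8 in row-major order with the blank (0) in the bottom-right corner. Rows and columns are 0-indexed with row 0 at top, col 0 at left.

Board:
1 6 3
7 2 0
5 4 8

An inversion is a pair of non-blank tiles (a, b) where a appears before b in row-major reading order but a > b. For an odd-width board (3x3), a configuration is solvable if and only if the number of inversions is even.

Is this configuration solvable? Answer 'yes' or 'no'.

Answer: no

Derivation:
Inversions (pairs i<j in row-major order where tile[i] > tile[j] > 0): 9
9 is odd, so the puzzle is not solvable.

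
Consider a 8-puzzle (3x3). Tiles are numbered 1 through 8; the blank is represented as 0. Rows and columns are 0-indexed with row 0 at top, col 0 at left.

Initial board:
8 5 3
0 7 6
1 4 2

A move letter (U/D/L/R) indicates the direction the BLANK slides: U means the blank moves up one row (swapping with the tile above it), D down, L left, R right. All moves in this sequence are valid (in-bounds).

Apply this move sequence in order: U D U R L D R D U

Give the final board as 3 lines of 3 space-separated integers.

After move 1 (U):
0 5 3
8 7 6
1 4 2

After move 2 (D):
8 5 3
0 7 6
1 4 2

After move 3 (U):
0 5 3
8 7 6
1 4 2

After move 4 (R):
5 0 3
8 7 6
1 4 2

After move 5 (L):
0 5 3
8 7 6
1 4 2

After move 6 (D):
8 5 3
0 7 6
1 4 2

After move 7 (R):
8 5 3
7 0 6
1 4 2

After move 8 (D):
8 5 3
7 4 6
1 0 2

After move 9 (U):
8 5 3
7 0 6
1 4 2

Answer: 8 5 3
7 0 6
1 4 2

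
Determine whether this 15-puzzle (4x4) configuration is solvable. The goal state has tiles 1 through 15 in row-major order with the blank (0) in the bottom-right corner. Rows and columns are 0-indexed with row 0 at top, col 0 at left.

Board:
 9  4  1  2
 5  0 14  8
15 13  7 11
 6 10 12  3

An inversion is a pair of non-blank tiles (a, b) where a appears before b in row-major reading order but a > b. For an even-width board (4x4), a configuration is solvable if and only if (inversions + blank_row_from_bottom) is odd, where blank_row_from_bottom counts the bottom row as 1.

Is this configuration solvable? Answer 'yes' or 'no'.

Answer: yes

Derivation:
Inversions: 44
Blank is in row 1 (0-indexed from top), which is row 3 counting from the bottom (bottom = 1).
44 + 3 = 47, which is odd, so the puzzle is solvable.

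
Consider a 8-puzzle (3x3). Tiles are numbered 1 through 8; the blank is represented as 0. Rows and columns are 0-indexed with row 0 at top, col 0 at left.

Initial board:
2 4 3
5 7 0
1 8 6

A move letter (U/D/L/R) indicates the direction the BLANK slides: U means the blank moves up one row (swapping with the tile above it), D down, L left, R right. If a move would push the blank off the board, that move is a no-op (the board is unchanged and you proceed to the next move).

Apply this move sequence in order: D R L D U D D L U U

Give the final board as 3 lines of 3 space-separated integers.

After move 1 (D):
2 4 3
5 7 6
1 8 0

After move 2 (R):
2 4 3
5 7 6
1 8 0

After move 3 (L):
2 4 3
5 7 6
1 0 8

After move 4 (D):
2 4 3
5 7 6
1 0 8

After move 5 (U):
2 4 3
5 0 6
1 7 8

After move 6 (D):
2 4 3
5 7 6
1 0 8

After move 7 (D):
2 4 3
5 7 6
1 0 8

After move 8 (L):
2 4 3
5 7 6
0 1 8

After move 9 (U):
2 4 3
0 7 6
5 1 8

After move 10 (U):
0 4 3
2 7 6
5 1 8

Answer: 0 4 3
2 7 6
5 1 8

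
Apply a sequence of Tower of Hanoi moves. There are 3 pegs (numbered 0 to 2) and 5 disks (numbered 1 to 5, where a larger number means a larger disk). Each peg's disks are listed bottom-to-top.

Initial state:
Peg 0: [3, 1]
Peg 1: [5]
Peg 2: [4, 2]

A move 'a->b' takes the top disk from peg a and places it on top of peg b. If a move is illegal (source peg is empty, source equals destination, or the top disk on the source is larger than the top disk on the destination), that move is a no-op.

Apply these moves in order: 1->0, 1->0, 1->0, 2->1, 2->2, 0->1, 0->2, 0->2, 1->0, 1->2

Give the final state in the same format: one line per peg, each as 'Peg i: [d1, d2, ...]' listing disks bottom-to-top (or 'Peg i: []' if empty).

After move 1 (1->0):
Peg 0: [3, 1]
Peg 1: [5]
Peg 2: [4, 2]

After move 2 (1->0):
Peg 0: [3, 1]
Peg 1: [5]
Peg 2: [4, 2]

After move 3 (1->0):
Peg 0: [3, 1]
Peg 1: [5]
Peg 2: [4, 2]

After move 4 (2->1):
Peg 0: [3, 1]
Peg 1: [5, 2]
Peg 2: [4]

After move 5 (2->2):
Peg 0: [3, 1]
Peg 1: [5, 2]
Peg 2: [4]

After move 6 (0->1):
Peg 0: [3]
Peg 1: [5, 2, 1]
Peg 2: [4]

After move 7 (0->2):
Peg 0: []
Peg 1: [5, 2, 1]
Peg 2: [4, 3]

After move 8 (0->2):
Peg 0: []
Peg 1: [5, 2, 1]
Peg 2: [4, 3]

After move 9 (1->0):
Peg 0: [1]
Peg 1: [5, 2]
Peg 2: [4, 3]

After move 10 (1->2):
Peg 0: [1]
Peg 1: [5]
Peg 2: [4, 3, 2]

Answer: Peg 0: [1]
Peg 1: [5]
Peg 2: [4, 3, 2]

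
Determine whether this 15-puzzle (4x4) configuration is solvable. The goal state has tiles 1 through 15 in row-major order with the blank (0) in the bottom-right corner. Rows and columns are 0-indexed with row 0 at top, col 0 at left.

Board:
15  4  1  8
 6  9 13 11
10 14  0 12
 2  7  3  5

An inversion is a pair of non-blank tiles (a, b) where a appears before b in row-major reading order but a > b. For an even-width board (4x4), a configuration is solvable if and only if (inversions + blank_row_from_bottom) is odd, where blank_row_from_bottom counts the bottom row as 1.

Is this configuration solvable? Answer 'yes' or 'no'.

Inversions: 56
Blank is in row 2 (0-indexed from top), which is row 2 counting from the bottom (bottom = 1).
56 + 2 = 58, which is even, so the puzzle is not solvable.

Answer: no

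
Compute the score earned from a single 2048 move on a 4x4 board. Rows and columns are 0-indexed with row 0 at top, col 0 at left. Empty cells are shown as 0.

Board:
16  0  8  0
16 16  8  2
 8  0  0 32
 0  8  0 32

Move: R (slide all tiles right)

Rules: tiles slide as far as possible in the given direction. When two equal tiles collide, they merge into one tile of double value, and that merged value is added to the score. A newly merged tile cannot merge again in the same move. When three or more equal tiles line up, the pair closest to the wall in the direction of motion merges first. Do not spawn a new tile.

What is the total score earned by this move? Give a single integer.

Slide right:
row 0: [16, 0, 8, 0] -> [0, 0, 16, 8]  score +0 (running 0)
row 1: [16, 16, 8, 2] -> [0, 32, 8, 2]  score +32 (running 32)
row 2: [8, 0, 0, 32] -> [0, 0, 8, 32]  score +0 (running 32)
row 3: [0, 8, 0, 32] -> [0, 0, 8, 32]  score +0 (running 32)
Board after move:
 0  0 16  8
 0 32  8  2
 0  0  8 32
 0  0  8 32

Answer: 32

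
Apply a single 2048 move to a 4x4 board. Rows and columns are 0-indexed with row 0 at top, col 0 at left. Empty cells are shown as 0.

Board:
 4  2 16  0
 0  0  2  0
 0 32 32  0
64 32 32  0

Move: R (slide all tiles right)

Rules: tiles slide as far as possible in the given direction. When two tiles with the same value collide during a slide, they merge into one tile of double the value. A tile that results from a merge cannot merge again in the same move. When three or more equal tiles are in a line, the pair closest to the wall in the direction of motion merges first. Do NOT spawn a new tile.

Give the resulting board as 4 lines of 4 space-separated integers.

Answer:  0  4  2 16
 0  0  0  2
 0  0  0 64
 0  0 64 64

Derivation:
Slide right:
row 0: [4, 2, 16, 0] -> [0, 4, 2, 16]
row 1: [0, 0, 2, 0] -> [0, 0, 0, 2]
row 2: [0, 32, 32, 0] -> [0, 0, 0, 64]
row 3: [64, 32, 32, 0] -> [0, 0, 64, 64]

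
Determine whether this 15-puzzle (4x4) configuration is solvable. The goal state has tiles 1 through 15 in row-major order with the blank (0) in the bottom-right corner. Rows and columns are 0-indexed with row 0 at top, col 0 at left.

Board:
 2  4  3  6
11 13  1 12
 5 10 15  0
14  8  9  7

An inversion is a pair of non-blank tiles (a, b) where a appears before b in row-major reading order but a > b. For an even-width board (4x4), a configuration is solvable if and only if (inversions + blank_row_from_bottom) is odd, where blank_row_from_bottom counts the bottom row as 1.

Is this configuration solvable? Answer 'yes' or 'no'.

Answer: no

Derivation:
Inversions: 36
Blank is in row 2 (0-indexed from top), which is row 2 counting from the bottom (bottom = 1).
36 + 2 = 38, which is even, so the puzzle is not solvable.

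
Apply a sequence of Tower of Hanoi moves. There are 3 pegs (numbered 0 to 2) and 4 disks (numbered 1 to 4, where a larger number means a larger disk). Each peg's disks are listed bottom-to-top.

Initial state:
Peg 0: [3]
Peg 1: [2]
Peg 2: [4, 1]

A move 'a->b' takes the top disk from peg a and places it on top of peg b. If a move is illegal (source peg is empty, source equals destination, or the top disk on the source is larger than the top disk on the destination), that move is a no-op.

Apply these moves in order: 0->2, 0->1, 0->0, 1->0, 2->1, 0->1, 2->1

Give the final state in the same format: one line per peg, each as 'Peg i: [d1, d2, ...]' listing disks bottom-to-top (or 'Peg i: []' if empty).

After move 1 (0->2):
Peg 0: [3]
Peg 1: [2]
Peg 2: [4, 1]

After move 2 (0->1):
Peg 0: [3]
Peg 1: [2]
Peg 2: [4, 1]

After move 3 (0->0):
Peg 0: [3]
Peg 1: [2]
Peg 2: [4, 1]

After move 4 (1->0):
Peg 0: [3, 2]
Peg 1: []
Peg 2: [4, 1]

After move 5 (2->1):
Peg 0: [3, 2]
Peg 1: [1]
Peg 2: [4]

After move 6 (0->1):
Peg 0: [3, 2]
Peg 1: [1]
Peg 2: [4]

After move 7 (2->1):
Peg 0: [3, 2]
Peg 1: [1]
Peg 2: [4]

Answer: Peg 0: [3, 2]
Peg 1: [1]
Peg 2: [4]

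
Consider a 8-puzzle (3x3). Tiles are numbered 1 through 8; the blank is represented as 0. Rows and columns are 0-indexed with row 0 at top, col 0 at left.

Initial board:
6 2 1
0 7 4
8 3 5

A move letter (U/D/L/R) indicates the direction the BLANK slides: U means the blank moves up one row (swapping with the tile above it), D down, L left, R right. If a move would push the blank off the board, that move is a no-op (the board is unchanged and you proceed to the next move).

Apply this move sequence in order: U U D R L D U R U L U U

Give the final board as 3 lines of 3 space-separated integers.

Answer: 0 6 1
7 2 4
8 3 5

Derivation:
After move 1 (U):
0 2 1
6 7 4
8 3 5

After move 2 (U):
0 2 1
6 7 4
8 3 5

After move 3 (D):
6 2 1
0 7 4
8 3 5

After move 4 (R):
6 2 1
7 0 4
8 3 5

After move 5 (L):
6 2 1
0 7 4
8 3 5

After move 6 (D):
6 2 1
8 7 4
0 3 5

After move 7 (U):
6 2 1
0 7 4
8 3 5

After move 8 (R):
6 2 1
7 0 4
8 3 5

After move 9 (U):
6 0 1
7 2 4
8 3 5

After move 10 (L):
0 6 1
7 2 4
8 3 5

After move 11 (U):
0 6 1
7 2 4
8 3 5

After move 12 (U):
0 6 1
7 2 4
8 3 5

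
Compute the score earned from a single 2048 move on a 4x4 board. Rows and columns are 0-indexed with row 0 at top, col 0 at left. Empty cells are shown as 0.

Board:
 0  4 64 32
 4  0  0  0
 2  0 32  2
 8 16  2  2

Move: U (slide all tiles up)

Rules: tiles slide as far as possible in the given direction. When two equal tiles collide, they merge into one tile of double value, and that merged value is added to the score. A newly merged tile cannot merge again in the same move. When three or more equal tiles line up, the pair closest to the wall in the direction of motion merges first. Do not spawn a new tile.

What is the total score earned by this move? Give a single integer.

Answer: 4

Derivation:
Slide up:
col 0: [0, 4, 2, 8] -> [4, 2, 8, 0]  score +0 (running 0)
col 1: [4, 0, 0, 16] -> [4, 16, 0, 0]  score +0 (running 0)
col 2: [64, 0, 32, 2] -> [64, 32, 2, 0]  score +0 (running 0)
col 3: [32, 0, 2, 2] -> [32, 4, 0, 0]  score +4 (running 4)
Board after move:
 4  4 64 32
 2 16 32  4
 8  0  2  0
 0  0  0  0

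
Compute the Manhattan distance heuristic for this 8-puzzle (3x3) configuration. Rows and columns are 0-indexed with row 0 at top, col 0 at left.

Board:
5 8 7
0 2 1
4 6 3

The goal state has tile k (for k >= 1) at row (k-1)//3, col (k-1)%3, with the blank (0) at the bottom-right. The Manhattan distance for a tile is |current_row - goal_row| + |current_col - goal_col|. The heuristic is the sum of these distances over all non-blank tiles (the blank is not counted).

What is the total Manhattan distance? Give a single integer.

Answer: 17

Derivation:
Tile 5: at (0,0), goal (1,1), distance |0-1|+|0-1| = 2
Tile 8: at (0,1), goal (2,1), distance |0-2|+|1-1| = 2
Tile 7: at (0,2), goal (2,0), distance |0-2|+|2-0| = 4
Tile 2: at (1,1), goal (0,1), distance |1-0|+|1-1| = 1
Tile 1: at (1,2), goal (0,0), distance |1-0|+|2-0| = 3
Tile 4: at (2,0), goal (1,0), distance |2-1|+|0-0| = 1
Tile 6: at (2,1), goal (1,2), distance |2-1|+|1-2| = 2
Tile 3: at (2,2), goal (0,2), distance |2-0|+|2-2| = 2
Sum: 2 + 2 + 4 + 1 + 3 + 1 + 2 + 2 = 17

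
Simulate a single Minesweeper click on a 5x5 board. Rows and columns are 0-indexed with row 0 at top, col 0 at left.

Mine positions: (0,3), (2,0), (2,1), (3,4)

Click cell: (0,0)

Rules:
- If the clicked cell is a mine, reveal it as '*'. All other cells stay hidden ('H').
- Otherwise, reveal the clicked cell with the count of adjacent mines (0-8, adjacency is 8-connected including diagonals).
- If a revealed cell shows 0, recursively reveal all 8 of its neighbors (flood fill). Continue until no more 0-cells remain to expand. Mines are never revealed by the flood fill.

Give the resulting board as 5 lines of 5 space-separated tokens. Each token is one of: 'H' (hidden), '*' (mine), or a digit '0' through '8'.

0 0 1 H H
2 2 2 H H
H H H H H
H H H H H
H H H H H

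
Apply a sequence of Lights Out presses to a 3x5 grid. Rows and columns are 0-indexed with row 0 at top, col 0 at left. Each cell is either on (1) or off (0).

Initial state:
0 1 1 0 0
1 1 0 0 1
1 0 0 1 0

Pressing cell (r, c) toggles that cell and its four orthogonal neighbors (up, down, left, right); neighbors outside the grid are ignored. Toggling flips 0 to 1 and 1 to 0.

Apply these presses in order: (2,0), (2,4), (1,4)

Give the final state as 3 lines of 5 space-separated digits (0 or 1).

Answer: 0 1 1 0 1
0 1 0 1 1
0 1 0 0 0

Derivation:
After press 1 at (2,0):
0 1 1 0 0
0 1 0 0 1
0 1 0 1 0

After press 2 at (2,4):
0 1 1 0 0
0 1 0 0 0
0 1 0 0 1

After press 3 at (1,4):
0 1 1 0 1
0 1 0 1 1
0 1 0 0 0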